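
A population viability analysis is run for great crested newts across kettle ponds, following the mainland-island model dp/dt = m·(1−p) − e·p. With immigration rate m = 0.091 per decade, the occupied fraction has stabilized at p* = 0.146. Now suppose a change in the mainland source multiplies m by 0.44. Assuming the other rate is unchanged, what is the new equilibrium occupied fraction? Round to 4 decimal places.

0.0700

Balance m(1−p*) = e·p* gives e = m(1−p*)/p* = 0.091×0.85400/0.14600 = 0.53229.
New p* = m/(m+e) = 0.04004/(0.04004+0.53229) = 0.06996.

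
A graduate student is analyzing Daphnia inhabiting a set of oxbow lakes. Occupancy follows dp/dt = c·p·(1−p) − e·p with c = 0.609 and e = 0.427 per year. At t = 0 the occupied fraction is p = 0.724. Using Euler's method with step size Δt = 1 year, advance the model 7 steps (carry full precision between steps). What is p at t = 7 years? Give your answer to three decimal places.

0.339

Update rule: p ← p + [c·p·(1−p) − e·p]·Δt with Δt = 1.
p: 0.72400 → 0.53654  (Δp = -0.18746)
p: 0.53654 → 0.45888  (Δp = -0.07767)
p: 0.45888 → 0.41416  (Δp = -0.04472)
p: 0.41416 → 0.38507  (Δp = -0.02908)
p: 0.38507 → 0.36485  (Δp = -0.02022)
p: 0.36485 → 0.35019  (Δp = -0.01467)
p: 0.35019 → 0.33924  (Δp = -0.01095)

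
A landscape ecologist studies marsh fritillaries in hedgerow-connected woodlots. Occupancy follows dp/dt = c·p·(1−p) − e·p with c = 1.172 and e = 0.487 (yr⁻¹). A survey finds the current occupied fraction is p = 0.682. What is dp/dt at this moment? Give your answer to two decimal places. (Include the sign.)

Colonization term: c·p·(1−p) = 1.172×0.682×0.3180 = 0.25418.
Extinction term: e·p = 0.33213.
dp/dt = 0.25418 − 0.33213 = -0.07796.

-0.08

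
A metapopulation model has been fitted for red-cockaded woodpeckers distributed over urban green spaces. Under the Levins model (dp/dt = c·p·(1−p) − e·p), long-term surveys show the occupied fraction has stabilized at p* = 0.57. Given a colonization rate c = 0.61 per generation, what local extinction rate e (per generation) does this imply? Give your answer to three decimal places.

0.262

At equilibrium c(1−p*) = e.
e = 0.61 × (1 − 0.57) = 0.61 × 0.4300 = 0.2623.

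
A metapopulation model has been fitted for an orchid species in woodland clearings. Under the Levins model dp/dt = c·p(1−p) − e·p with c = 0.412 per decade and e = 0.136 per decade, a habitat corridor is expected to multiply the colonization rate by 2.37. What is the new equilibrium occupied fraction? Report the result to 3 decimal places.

Before: p* = 1 − 0.136/0.412 = 0.6699.
After the change, c = 0.97644, e = 0.136, so p* = 1 − 0.136/0.97644 = 0.8607.

0.861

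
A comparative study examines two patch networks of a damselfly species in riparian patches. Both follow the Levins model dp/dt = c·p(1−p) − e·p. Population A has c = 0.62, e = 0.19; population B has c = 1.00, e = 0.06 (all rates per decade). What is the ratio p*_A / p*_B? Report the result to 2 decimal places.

A: p*_A = 1 − 0.19/0.62 = 0.6935.
B: p*_B = 1 − 0.06/1.00 = 0.9400.
p*_A / p*_B = 0.6935/0.9400 = 0.7378.

0.74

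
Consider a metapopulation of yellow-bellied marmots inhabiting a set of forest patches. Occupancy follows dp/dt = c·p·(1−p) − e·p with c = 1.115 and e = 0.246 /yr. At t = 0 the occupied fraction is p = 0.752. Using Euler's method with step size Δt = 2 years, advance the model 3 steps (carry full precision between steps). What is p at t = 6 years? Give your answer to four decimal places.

0.7896

Update rule: p ← p + [c·p·(1−p) − e·p]·Δt with Δt = 2.
t = 2: p = 0.75200 + (+0.04590) = 0.79790
t = 4: p = 0.79790 + (-0.03297) = 0.76493
t = 6: p = 0.76493 + (+0.02463) = 0.78956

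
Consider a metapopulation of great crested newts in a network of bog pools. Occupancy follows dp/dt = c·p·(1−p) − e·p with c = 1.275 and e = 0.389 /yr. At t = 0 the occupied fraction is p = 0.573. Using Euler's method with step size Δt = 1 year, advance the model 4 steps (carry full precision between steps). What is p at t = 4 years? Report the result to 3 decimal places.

0.695

Update rule: p ← p + [c·p·(1−p) − e·p]·Δt with Δt = 1.
p: 0.57300 → 0.66206  (Δp = +0.08906)
p: 0.66206 → 0.68978  (Δp = +0.02772)
p: 0.68978 → 0.69428  (Δp = +0.00450)
p: 0.69428 → 0.69483  (Δp = +0.00055)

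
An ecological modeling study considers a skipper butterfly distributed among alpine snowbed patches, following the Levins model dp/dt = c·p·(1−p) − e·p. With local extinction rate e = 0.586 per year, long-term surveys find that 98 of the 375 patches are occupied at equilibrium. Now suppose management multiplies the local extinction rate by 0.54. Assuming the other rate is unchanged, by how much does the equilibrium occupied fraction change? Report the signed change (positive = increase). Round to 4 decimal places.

Observed p* = 98/375 = 0.26133.
Balance c(1−p*) = e gives c = e/(1 − 0.26133) = 0.586/0.73867 = 0.79332.
New p* = 1 − e/c = 1 − 0.31644/0.79332 = 0.60112.
Δp* = 0.60112 − 0.26133 = +0.33979.

0.3398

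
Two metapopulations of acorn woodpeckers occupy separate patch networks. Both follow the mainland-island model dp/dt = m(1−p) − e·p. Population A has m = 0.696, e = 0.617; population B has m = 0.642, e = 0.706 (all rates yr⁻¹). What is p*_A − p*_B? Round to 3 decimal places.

0.054

A: p*_A = m/(m+e) = 0.696/1.3130 = 0.5301.
B: p*_B = 0.642/1.3480 = 0.4763.
p*_A − p*_B = 0.5301 − 0.4763 = 0.0538.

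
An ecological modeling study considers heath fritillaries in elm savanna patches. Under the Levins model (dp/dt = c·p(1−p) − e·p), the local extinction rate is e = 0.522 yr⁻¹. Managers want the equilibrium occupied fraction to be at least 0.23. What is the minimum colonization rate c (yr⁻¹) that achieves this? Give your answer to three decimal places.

p* = 1 − e/c ≥ 0.23 requires e/c ≤ 0.7700, i.e. c ≥ e/0.7700.
c_min = 0.522/0.7700 = 0.6779.

0.678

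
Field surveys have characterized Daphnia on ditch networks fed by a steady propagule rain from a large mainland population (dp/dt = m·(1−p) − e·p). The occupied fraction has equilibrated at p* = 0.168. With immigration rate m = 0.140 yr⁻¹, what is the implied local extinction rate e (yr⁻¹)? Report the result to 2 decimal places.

At equilibrium m(1−p*) = e·p*, so e = m(1−p*)/p*.
e = 0.140 × 0.8320 / 0.168 = 0.6933.

0.69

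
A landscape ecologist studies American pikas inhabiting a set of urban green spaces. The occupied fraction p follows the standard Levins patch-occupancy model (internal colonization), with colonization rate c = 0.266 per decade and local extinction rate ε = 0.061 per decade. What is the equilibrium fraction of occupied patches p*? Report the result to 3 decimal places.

At equilibrium, colonization balances extinction: c·p*·(1−p*) = ε·p*.
So p* = 1 − ε/c = 1 − 0.061/0.266 = 1 − 0.2293 = 0.7707.

0.771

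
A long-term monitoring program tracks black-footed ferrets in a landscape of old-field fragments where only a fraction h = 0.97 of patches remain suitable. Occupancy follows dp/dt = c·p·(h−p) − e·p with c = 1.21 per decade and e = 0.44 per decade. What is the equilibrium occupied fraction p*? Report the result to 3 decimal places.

0.606

Setting dp/dt = 0 and dividing by p* gives c·(h−p*) = e.
So p* = h − e/c = 0.97 − 0.44/1.21 = 0.97 − 0.3636 = 0.6064.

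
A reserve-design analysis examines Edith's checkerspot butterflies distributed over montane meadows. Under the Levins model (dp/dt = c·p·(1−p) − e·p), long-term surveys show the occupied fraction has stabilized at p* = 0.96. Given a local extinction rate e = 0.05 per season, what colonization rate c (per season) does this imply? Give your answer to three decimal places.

At equilibrium c(1−p*) = e, so c = e/(1−p*).
c = 0.05/(1 − 0.96) = 0.05/0.0400 = 1.2500.

1.250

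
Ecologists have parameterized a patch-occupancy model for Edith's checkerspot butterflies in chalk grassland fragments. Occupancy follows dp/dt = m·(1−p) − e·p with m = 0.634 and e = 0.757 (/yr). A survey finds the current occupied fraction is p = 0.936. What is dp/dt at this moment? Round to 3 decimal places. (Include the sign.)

-0.668

Colonization term: m·(1−p) = 0.634×0.0640 = 0.04058.
Extinction term: e·p = 0.70855.
dp/dt = 0.04058 − 0.70855 = -0.66798.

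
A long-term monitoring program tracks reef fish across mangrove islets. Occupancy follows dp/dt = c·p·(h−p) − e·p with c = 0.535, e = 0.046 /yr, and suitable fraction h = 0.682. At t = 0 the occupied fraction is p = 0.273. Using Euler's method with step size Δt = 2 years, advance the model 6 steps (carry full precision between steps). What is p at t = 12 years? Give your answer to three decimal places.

Update rule: p ← p + [c·p·(h−p) − e·p]·Δt with Δt = 2.
p: 0.27300 → 0.36736  (Δp = +0.09436)
p: 0.36736 → 0.45724  (Δp = +0.08988)
p: 0.45724 → 0.52514  (Δp = +0.06790)
p: 0.52514 → 0.56496  (Δp = +0.03983)
p: 0.56496 → 0.58374  (Δp = +0.01877)
p: 0.58374 → 0.59141  (Δp = +0.00767)

0.591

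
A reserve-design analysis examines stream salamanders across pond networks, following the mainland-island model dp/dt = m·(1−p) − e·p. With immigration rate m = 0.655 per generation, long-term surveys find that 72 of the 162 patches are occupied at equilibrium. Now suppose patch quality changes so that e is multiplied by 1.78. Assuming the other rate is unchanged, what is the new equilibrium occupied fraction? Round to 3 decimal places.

Observed p* = 72/162 = 0.44444.
Balance m(1−p*) = e·p* gives e = m(1−p*)/p* = 0.655×0.55556/0.44444 = 0.81876.
New p* = m/(m+e) = 0.65500/(0.65500+1.45739) = 0.31008.

0.310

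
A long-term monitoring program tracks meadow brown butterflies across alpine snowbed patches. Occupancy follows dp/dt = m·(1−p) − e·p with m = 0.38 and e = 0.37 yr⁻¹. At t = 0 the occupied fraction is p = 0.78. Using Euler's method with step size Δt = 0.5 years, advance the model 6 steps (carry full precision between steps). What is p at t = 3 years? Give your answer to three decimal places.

0.523

Update rule: p ← p + [m·(1−p) − e·p]·Δt with Δt = 0.5.
p: 0.78000 → 0.67750  (Δp = -0.10250)
p: 0.67750 → 0.61344  (Δp = -0.06406)
p: 0.61344 → 0.57340  (Δp = -0.04004)
p: 0.57340 → 0.54837  (Δp = -0.02502)
p: 0.54837 → 0.53273  (Δp = -0.01564)
p: 0.53273 → 0.52296  (Δp = -0.00978)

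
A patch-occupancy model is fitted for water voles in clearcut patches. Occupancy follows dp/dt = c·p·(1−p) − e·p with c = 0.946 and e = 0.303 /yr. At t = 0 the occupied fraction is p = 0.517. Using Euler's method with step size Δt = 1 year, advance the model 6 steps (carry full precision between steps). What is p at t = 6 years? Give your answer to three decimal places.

Update rule: p ← p + [c·p·(1−p) − e·p]·Δt with Δt = 1.
p: 0.51700 → 0.59658  (Δp = +0.07958)
p: 0.59658 → 0.64349  (Δp = +0.04691)
p: 0.64349 → 0.66553  (Δp = +0.02204)
p: 0.66553 → 0.67446  (Δp = +0.00892)
p: 0.67446 → 0.67780  (Δp = +0.00335)
p: 0.67780 → 0.67902  (Δp = +0.00122)

0.679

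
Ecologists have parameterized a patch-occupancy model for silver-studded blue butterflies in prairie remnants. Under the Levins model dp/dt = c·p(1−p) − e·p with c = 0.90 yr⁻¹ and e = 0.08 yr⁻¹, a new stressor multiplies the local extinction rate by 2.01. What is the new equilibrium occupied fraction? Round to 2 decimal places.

0.82

Before: p* = 1 − 0.08/0.90 = 0.9111.
After the change, c = 0.9, e = 0.1608, so p* = 1 − 0.1608/0.9 = 0.8213.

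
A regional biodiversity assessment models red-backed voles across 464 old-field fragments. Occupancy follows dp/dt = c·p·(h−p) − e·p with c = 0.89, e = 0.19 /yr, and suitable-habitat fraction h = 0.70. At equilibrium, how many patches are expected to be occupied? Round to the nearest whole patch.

226

p* = h − e/c = 0.70 − 0.2135 = 0.4865.
Expected occupied patches = N × p* = 464 × 0.4865 = 225.74 ≈ 226.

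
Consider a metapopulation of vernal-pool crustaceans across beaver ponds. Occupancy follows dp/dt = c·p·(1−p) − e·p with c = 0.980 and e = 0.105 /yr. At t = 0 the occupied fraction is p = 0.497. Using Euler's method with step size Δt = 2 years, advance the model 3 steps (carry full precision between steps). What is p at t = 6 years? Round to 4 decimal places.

Update rule: p ← p + [c·p·(1−p) − e·p]·Δt with Δt = 2.
t = 2: p = 0.49700 + (+0.38561) = 0.88261
t = 4: p = 0.88261 + (+0.01772) = 0.90034
t = 6: p = 0.90034 + (-0.01320) = 0.88714

0.8871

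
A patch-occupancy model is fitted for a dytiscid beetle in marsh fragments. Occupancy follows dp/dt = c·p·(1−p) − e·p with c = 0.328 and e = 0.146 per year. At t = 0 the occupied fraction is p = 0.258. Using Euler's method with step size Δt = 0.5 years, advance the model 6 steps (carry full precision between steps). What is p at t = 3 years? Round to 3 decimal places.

0.333

Update rule: p ← p + [c·p·(1−p) − e·p]·Δt with Δt = 0.5.
  1  |  dp/dt·Δt = +0.012562  |  p_1 = 0.270562
  2  |  dp/dt·Δt = +0.012616  |  p_2 = 0.283177
  3  |  dp/dt·Δt = +0.012618  |  p_3 = 0.295795
  4  |  dp/dt·Δt = +0.012568  |  p_4 = 0.308364
  5  |  dp/dt·Δt = +0.012467  |  p_5 = 0.320830
  6  |  dp/dt·Δt = +0.012315  |  p_6 = 0.333145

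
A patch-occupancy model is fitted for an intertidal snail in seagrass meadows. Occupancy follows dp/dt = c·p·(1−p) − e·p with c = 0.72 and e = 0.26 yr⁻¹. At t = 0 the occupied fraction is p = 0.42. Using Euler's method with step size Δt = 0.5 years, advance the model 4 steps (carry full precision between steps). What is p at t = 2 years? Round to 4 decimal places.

0.5341

Update rule: p ← p + [c·p·(1−p) − e·p]·Δt with Δt = 0.5.
p: 0.42000 → 0.45310  (Δp = +0.03310)
p: 0.45310 → 0.48340  (Δp = +0.03031)
p: 0.48340 → 0.51046  (Δp = +0.02706)
p: 0.51046 → 0.53406  (Δp = +0.02360)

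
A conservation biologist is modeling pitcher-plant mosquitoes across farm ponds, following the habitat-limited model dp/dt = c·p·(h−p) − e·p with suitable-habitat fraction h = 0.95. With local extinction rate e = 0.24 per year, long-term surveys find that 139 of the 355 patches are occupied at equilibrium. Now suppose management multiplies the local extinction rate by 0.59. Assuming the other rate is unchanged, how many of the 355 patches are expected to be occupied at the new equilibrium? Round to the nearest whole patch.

220

Observed p* = 139/355 = 0.39155.
Balance c(h−p*) = e gives c = e/(0.95 − 0.39155) = 0.24/0.55845 = 0.42976.
New p* = 0.95 − e/c = 0.95 − 0.14160/0.42976 = 0.62051.
Expected occupied = 355 × 0.62051 = 220.28 ≈ 220.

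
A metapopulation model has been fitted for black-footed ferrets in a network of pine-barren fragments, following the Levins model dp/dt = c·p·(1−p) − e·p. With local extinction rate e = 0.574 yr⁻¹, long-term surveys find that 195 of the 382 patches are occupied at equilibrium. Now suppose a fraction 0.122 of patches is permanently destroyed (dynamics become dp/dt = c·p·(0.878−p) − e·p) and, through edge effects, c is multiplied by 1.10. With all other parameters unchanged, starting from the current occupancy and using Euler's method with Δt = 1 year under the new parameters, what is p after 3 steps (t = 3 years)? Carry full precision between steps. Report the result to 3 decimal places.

Observed p* = 195/382 = 0.51047.
Balance c(1−p*) = e gives c = e/(1 − 0.51047) = 0.574/0.48953 = 1.17256.
Starting from p₀ = 0.51047; update p ← p + (dp/dt)·Δt with the new parameters.
t = 1: p = 0.51047 + (-0.05103) = 0.45945
t = 2: p = 0.45945 + (-0.01569) = 0.44376
t = 3: p = 0.44376 + (-0.00617) = 0.43759

0.438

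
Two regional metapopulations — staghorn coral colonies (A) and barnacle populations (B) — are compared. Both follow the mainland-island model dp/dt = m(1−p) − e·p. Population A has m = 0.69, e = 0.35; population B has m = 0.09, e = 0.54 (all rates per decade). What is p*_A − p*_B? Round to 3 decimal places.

A: p*_A = m/(m+e) = 0.69/1.0400 = 0.6635.
B: p*_B = 0.09/0.6300 = 0.1429.
p*_A − p*_B = 0.6635 − 0.1429 = 0.5206.

0.521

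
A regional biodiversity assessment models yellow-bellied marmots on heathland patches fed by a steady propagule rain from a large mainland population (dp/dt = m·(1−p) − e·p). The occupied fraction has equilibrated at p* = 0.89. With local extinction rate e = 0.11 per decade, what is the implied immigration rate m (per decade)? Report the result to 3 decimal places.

0.890

At equilibrium m(1−p*) = e·p*, so m = e·p*/(1−p*).
m = 0.11 × 0.89 / 0.1100 = 0.0979/0.1100 = 0.8900.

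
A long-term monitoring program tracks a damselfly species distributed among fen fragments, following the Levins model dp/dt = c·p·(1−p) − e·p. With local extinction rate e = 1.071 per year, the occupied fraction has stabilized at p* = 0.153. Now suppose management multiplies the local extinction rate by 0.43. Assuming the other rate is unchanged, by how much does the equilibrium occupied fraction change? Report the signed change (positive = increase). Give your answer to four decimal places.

0.4828

Balance c(1−p*) = e gives c = e/(1 − 0.15300) = 1.071/0.84700 = 1.26446.
New p* = 1 − e/c = 1 − 0.46053/1.26446 = 0.63579.
Δp* = 0.63579 − 0.15300 = +0.48279.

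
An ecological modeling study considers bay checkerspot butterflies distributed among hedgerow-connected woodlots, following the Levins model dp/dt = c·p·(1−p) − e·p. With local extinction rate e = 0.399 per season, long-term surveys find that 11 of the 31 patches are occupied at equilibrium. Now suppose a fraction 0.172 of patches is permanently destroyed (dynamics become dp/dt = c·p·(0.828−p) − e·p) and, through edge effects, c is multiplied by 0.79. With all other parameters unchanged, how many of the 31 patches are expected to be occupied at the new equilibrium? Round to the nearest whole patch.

Observed p* = 11/31 = 0.35484.
Balance c(1−p*) = e gives c = e/(1 − 0.35484) = 0.399/0.64516 = 0.61845.
New p* = 0.828 − e/c = 0.828 − 0.39900/0.48858 = 0.01135.
Expected occupied = 31 × 0.01135 = 0.35 ≈ 0.

0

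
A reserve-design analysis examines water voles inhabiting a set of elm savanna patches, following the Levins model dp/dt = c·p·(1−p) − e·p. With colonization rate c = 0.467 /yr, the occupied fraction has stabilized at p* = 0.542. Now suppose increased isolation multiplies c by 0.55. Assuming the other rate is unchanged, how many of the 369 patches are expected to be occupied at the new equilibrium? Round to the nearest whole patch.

Balance c(1−p*) = e gives e = 0.467×(1 − 0.54200) = 0.21389.
New p* = 1 − e/c = 1 − 0.21389/0.25685 = 0.16726.
Expected occupied = 369 × 0.16726 = 61.72 ≈ 62.

62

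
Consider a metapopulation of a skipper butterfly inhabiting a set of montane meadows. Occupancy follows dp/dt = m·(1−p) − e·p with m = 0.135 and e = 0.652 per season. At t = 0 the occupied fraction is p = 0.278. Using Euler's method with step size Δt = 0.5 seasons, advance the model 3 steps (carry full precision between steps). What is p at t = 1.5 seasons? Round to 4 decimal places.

Update rule: p ← p + [m·(1−p) − e·p]·Δt with Δt = 0.5.
p: 0.27800 → 0.23611  (Δp = -0.04189)
p: 0.23611 → 0.21070  (Δp = -0.02541)
p: 0.21070 → 0.19529  (Δp = -0.01541)

0.1953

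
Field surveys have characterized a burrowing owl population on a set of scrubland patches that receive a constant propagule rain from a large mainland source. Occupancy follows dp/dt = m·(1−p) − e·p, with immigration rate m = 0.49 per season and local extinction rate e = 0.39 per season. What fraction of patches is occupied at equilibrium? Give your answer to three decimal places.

0.557

Setting dp/dt = 0: m − m·p* = e·p*, so m = (m+e)·p*.
p* = m/(m+e) = 0.49/(0.49+0.39) = 0.49/0.8800 = 0.5568.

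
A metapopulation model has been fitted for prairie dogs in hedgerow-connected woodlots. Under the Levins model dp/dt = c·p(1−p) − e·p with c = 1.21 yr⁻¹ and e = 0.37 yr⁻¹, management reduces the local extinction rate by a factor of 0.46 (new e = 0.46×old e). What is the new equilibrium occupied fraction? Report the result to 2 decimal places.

Before: p* = 1 − 0.37/1.21 = 0.6942.
After the change, c = 1.21, e = 0.1702, so p* = 1 − 0.1702/1.21 = 0.8593.

0.86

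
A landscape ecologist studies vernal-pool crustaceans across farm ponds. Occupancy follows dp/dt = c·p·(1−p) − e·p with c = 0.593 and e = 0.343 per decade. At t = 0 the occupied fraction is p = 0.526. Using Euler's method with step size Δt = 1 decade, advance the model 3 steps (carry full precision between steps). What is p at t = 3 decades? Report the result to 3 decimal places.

Update rule: p ← p + [c·p·(1−p) − e·p]·Δt with Δt = 1.
step 1: Δp = -0.03257, p = 0.49343
step 2: Δp = -0.02102, p = 0.47241
step 3: Δp = -0.01424, p = 0.45817

0.458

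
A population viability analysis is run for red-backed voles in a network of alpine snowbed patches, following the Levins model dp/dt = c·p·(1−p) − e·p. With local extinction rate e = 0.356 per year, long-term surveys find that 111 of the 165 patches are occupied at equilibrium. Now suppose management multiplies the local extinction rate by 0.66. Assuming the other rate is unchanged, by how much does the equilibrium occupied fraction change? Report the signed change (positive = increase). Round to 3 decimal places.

Observed p* = 111/165 = 0.67273.
Balance c(1−p*) = e gives c = e/(1 − 0.67273) = 0.356/0.32727 = 1.08779.
New p* = 1 − e/c = 1 − 0.23496/1.08779 = 0.78400.
Δp* = 0.78400 − 0.67273 = +0.11127.

0.111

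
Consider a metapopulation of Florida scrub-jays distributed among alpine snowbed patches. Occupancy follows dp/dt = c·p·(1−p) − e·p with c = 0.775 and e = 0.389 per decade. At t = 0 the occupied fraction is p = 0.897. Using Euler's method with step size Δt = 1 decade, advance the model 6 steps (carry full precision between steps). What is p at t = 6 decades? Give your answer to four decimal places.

0.5056

Update rule: p ← p + [c·p·(1−p) − e·p]·Δt with Δt = 1.
  1  |  dp/dt·Δt = -0.277330  |  p_1 = 0.619670
  2  |  dp/dt·Δt = -0.058400  |  p_2 = 0.561270
  3  |  dp/dt·Δt = -0.027493  |  p_3 = 0.533776
  4  |  dp/dt·Δt = -0.014773  |  p_4 = 0.519003
  5  |  dp/dt·Δt = -0.008422  |  p_5 = 0.510581
  6  |  dp/dt·Δt = -0.004953  |  p_6 = 0.505628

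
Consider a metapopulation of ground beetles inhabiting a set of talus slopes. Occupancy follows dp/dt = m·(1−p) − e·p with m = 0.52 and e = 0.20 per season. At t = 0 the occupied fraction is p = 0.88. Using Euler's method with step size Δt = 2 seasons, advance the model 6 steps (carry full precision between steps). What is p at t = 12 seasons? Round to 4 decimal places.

0.7234

Update rule: p ← p + [m·(1−p) − e·p]·Δt with Δt = 2.
p: 0.88000 → 0.65280  (Δp = -0.22720)
p: 0.65280 → 0.75277  (Δp = +0.09997)
p: 0.75277 → 0.70878  (Δp = -0.04399)
p: 0.70878 → 0.72814  (Δp = +0.01935)
p: 0.72814 → 0.71962  (Δp = -0.00852)
p: 0.71962 → 0.72337  (Δp = +0.00375)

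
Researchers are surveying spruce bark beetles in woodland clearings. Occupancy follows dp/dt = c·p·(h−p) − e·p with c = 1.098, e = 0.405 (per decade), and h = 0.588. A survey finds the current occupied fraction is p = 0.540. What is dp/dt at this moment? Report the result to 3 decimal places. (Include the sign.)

Colonization term: c·p·(h−p) = 1.098×0.540×0.0480 = 0.02846.
Extinction term: e·p = 0.21870.
dp/dt = 0.02846 − 0.21870 = -0.19024.

-0.190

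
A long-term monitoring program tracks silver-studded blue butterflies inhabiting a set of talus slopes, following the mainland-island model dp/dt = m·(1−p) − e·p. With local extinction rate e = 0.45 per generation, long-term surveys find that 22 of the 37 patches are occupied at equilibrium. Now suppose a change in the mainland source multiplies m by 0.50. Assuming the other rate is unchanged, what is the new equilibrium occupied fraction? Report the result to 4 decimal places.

0.4231

Observed p* = 22/37 = 0.59459.
Balance m(1−p*) = e·p* gives m = e·p*/(1−p*) = 0.45×0.59459/0.40541 = 0.65999.
New p* = m/(m+e) = 0.32999/(0.32999+0.45000) = 0.42307.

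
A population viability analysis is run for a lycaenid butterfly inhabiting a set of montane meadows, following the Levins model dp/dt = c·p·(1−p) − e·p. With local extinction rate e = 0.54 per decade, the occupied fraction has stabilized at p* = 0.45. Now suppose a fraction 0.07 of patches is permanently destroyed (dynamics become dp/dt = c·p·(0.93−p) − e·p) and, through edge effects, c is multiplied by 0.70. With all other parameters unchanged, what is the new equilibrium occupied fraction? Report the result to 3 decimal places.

Balance c(1−p*) = e gives c = e/(1 − 0.45000) = 0.54/0.55000 = 0.98182.
New p* = 0.93 − e/c = 0.93 − 0.54000/0.68727 = 0.14428.

0.144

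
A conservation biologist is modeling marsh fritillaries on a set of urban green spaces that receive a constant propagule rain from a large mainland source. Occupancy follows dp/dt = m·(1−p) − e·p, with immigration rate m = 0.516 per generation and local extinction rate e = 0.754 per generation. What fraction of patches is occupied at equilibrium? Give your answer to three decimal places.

Setting dp/dt = 0: m − m·p* = e·p*, so m = (m+e)·p*.
p* = m/(m+e) = 0.516/(0.516+0.754) = 0.516/1.2700 = 0.4063.

0.406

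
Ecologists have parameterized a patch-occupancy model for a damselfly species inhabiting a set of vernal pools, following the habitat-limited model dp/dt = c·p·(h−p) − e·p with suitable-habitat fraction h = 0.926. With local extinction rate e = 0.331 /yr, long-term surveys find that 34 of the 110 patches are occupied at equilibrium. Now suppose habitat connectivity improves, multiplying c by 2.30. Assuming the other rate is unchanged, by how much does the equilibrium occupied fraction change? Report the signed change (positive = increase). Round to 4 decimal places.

0.3487

Observed p* = 34/110 = 0.30909.
Balance c(h−p*) = e gives c = e/(0.926 − 0.30909) = 0.331/0.61691 = 0.53655.
New p* = 0.926 − e/c = 0.926 − 0.33100/1.23406 = 0.65778.
Δp* = 0.65778 − 0.30909 = +0.34869.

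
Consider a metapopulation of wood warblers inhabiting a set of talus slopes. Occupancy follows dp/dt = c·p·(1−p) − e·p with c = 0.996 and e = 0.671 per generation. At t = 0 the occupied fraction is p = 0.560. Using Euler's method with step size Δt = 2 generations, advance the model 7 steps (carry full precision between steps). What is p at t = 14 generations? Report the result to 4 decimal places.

Update rule: p ← p + [c·p·(1−p) − e·p]·Δt with Δt = 2.
step 1: Δp = -0.26069, p = 0.29931
step 2: Δp = +0.01610, p = 0.31540
step 3: Δp = +0.00685, p = 0.32225
step 4: Δp = +0.00260, p = 0.32485
step 5: Δp = +0.00094, p = 0.32579
step 6: Δp = +0.00033, p = 0.32613
step 7: Δp = +0.00012, p = 0.32624

0.3262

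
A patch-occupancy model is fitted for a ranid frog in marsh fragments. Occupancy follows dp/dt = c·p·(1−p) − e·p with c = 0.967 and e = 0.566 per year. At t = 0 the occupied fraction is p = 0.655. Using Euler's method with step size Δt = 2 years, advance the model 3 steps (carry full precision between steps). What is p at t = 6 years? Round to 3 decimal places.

Update rule: p ← p + [c·p·(1−p) − e·p]·Δt with Δt = 2.
  1  |  dp/dt·Δt = -0.304424  |  p_1 = 0.350576
  2  |  dp/dt·Δt = +0.043467  |  p_2 = 0.394042
  3  |  dp/dt·Δt = +0.015731  |  p_3 = 0.409773

0.410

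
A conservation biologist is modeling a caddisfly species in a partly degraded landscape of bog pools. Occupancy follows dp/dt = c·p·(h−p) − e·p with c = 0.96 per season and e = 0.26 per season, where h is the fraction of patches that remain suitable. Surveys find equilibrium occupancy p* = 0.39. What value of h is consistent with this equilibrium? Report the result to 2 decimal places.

At equilibrium c(h−p*) = e, so h = p* + e/c.
h = 0.39 + 0.26/0.96 = 0.39 + 0.2708 = 0.6608.

0.66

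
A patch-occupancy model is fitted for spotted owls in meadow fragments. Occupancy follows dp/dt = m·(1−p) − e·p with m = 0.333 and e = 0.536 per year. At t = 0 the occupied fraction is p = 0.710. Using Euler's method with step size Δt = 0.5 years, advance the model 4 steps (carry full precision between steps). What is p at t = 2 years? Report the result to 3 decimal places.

Update rule: p ← p + [m·(1−p) − e·p]·Δt with Δt = 0.5.
step 1: Δp = -0.14199, p = 0.56800
step 2: Δp = -0.08030, p = 0.48771
step 3: Δp = -0.04541, p = 0.44230
step 4: Δp = -0.02568, p = 0.41662

0.417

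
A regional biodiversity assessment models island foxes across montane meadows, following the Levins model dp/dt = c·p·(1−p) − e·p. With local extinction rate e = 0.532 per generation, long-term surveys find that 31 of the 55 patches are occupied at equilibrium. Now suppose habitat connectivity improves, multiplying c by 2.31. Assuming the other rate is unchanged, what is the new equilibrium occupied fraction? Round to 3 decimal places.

0.811

Observed p* = 31/55 = 0.56364.
Balance c(1−p*) = e gives c = e/(1 − 0.56364) = 0.532/0.43636 = 1.21918.
New p* = 1 − e/c = 1 − 0.53200/2.81631 = 0.81110.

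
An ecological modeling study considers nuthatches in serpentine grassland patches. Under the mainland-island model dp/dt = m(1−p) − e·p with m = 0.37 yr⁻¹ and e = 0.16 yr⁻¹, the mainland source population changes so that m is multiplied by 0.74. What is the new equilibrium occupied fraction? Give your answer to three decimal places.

0.631

Before: p* = 0.37/(0.37+0.16) = 0.6981.
After: m = 0.2738, e = 0.16; p* = 0.2738/0.4338 = 0.6312.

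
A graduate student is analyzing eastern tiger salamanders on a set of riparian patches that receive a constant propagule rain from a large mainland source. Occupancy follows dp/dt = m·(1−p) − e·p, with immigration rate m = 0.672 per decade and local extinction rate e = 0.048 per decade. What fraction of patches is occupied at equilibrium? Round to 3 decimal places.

At equilibrium the propagule rain into empty patches balances local extinction: m(1−p*) = e·p*.
p* = m/(m+e) = 0.672/(0.672+0.048) = 0.672/0.7200 = 0.9333.

0.933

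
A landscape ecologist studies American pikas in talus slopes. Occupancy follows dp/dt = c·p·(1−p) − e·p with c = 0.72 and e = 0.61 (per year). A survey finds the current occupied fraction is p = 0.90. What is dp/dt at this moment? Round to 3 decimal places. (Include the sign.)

Colonization term: c·p·(1−p) = 0.72×0.90×0.1000 = 0.06480.
Extinction term: e·p = 0.54900.
dp/dt = 0.06480 − 0.54900 = -0.48420.

-0.484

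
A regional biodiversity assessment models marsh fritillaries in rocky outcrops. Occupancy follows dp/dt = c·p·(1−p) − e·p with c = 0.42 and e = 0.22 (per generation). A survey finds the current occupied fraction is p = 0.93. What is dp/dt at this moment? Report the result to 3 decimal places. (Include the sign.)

-0.177

Colonization term: c·p·(1−p) = 0.42×0.93×0.0700 = 0.02734.
Extinction term: e·p = 0.20460.
dp/dt = 0.02734 − 0.20460 = -0.17726.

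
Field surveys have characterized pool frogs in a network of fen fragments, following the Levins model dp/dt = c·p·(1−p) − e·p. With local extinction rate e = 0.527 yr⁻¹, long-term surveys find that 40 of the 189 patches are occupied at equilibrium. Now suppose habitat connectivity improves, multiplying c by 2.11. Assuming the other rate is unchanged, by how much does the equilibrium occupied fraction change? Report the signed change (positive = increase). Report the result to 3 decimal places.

Observed p* = 40/189 = 0.21164.
Balance c(1−p*) = e gives c = e/(1 − 0.21164) = 0.527/0.78836 = 0.66848.
New p* = 1 − e/c = 1 − 0.52700/1.41049 = 0.62637.
Δp* = 0.62637 − 0.21164 = +0.41473.

0.415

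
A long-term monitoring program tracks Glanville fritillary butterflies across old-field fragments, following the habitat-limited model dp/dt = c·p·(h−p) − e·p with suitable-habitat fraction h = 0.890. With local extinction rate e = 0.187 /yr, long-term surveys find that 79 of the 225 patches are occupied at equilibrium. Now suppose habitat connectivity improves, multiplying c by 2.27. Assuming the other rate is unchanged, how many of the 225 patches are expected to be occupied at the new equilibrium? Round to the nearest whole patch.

147

Observed p* = 79/225 = 0.35111.
Balance c(h−p*) = e gives c = e/(0.89 − 0.35111) = 0.187/0.53889 = 0.34701.
New p* = 0.89 − e/c = 0.89 − 0.18700/0.78771 = 0.65260.
Expected occupied = 225 × 0.65260 = 146.83 ≈ 147.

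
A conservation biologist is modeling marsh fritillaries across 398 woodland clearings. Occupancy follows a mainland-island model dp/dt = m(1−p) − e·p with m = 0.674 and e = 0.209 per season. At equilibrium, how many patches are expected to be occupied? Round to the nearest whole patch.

p* = m/(m+e) = 0.674/0.8830 = 0.7633.
Expected occupied patches = N × p* = 398 × 0.7633 = 303.80 ≈ 304.

304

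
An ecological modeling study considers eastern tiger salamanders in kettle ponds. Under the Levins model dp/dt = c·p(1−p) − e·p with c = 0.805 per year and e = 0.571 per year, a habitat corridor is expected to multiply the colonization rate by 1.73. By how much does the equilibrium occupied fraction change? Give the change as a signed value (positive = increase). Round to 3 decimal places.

Before: p* = 1 − 0.571/0.805 = 0.2907.
After the change, c = 1.39265, e = 0.571, so p* = 1 − 0.571/1.39265 = 0.5900.
Δp* = 0.5900 − 0.2907 = +0.2993.

0.299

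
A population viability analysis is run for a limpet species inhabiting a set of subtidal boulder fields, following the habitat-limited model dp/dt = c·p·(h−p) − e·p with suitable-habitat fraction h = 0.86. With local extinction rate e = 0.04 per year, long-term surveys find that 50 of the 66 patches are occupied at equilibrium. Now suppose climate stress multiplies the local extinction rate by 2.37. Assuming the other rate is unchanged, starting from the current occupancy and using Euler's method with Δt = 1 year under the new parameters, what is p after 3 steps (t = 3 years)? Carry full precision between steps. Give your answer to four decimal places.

Observed p* = 50/66 = 0.75758.
Balance c(h−p*) = e gives c = e/(0.86 − 0.75758) = 0.04/0.10242 = 0.39053.
Starting from p₀ = 0.75758; update p ← p + (dp/dt)·Δt with the new parameters.
p: 0.75758 → 0.71606  (Δp = -0.04152)
p: 0.71606 → 0.68843  (Δp = -0.02763)
p: 0.68843 → 0.66929  (Δp = -0.01914)

0.6693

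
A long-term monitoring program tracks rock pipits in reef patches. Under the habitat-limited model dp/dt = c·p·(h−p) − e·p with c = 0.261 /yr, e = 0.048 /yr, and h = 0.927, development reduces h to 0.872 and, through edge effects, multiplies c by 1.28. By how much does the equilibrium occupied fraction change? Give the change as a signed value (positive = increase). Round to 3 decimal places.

-0.015

Before: p* = h − e/c = 0.927 − 0.048/0.261 = 0.927 − 0.1839 = 0.7431.
After: c = 0.33408, e = 0.048, h = 0.872; p* = 0.872 − 0.048/0.33408 = 0.7283.
Δp* = 0.7283 − 0.7431 = -0.0148.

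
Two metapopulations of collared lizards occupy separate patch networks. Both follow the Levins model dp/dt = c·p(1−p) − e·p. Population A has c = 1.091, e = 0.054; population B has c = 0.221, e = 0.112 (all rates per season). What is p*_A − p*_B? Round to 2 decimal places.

A: p*_A = 1 − 0.054/1.091 = 0.9505.
B: p*_B = 1 − 0.112/0.221 = 0.4932.
p*_A − p*_B = 0.9505 − 0.4932 = 0.4573.

0.46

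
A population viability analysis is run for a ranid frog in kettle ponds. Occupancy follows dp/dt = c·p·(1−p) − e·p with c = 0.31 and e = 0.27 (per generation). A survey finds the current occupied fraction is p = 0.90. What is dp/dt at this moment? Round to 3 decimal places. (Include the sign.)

-0.215

Colonization term: c·p·(1−p) = 0.31×0.90×0.1000 = 0.02790.
Extinction term: e·p = 0.24300.
dp/dt = 0.02790 − 0.24300 = -0.21510.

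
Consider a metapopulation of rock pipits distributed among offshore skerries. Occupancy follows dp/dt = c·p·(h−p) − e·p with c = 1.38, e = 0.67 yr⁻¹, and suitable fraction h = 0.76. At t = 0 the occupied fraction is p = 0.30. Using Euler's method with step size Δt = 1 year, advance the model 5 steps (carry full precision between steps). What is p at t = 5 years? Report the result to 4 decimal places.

0.2766

Update rule: p ← p + [c·p·(h−p) − e·p]·Δt with Δt = 1.
  1  |  dp/dt·Δt = -0.010560  |  p_1 = 0.289440
  2  |  dp/dt·Δt = -0.005970  |  p_2 = 0.283470
  3  |  dp/dt·Δt = -0.003512  |  p_3 = 0.279958
  4  |  dp/dt·Δt = -0.002111  |  p_4 = 0.277847
  5  |  dp/dt·Δt = -0.001286  |  p_5 = 0.276561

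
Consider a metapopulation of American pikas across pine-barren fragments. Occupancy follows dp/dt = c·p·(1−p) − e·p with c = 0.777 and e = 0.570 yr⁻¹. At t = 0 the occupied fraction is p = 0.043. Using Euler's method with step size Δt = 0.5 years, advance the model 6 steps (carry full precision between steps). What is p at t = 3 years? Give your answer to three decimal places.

0.069

Update rule: p ← p + [c·p·(1−p) − e·p]·Δt with Δt = 0.5.
step 1: Δp = +0.00373, p = 0.04673
step 2: Δp = +0.00399, p = 0.05072
step 3: Δp = +0.00425, p = 0.05497
step 4: Δp = +0.00452, p = 0.05949
step 5: Δp = +0.00478, p = 0.06427
step 6: Δp = +0.00505, p = 0.06932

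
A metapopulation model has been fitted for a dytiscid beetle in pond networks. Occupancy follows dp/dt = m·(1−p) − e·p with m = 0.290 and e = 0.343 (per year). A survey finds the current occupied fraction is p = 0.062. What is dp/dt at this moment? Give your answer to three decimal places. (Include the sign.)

0.251

Colonization term: m·(1−p) = 0.290×0.9380 = 0.27202.
Extinction term: e·p = 0.02127.
dp/dt = 0.27202 − 0.02127 = 0.25075.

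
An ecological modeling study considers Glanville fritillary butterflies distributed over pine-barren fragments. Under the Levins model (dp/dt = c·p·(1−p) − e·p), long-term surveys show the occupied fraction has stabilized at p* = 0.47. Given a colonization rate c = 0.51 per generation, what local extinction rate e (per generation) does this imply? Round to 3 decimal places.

At equilibrium c(1−p*) = e.
e = 0.51 × (1 − 0.47) = 0.51 × 0.5300 = 0.2703.

0.270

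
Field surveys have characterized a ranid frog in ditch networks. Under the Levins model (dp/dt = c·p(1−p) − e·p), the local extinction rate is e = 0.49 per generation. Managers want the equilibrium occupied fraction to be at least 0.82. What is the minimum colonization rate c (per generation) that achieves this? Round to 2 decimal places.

p* = 1 − e/c ≥ 0.82 requires e/c ≤ 0.1800, i.e. c ≥ e/0.1800.
c_min = 0.49/0.1800 = 2.7222.

2.72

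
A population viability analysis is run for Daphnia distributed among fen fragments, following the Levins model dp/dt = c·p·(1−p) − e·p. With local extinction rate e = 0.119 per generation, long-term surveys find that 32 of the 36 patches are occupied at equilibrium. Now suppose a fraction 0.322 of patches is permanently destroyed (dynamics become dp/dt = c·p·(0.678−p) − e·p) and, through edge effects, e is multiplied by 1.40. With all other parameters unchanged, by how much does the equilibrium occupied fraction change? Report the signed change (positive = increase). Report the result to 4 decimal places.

Observed p* = 32/36 = 0.88889.
Balance c(1−p*) = e gives c = e/(1 − 0.88889) = 0.119/0.11111 = 1.07101.
New p* = 0.678 − e/c = 0.678 − 0.16660/1.07101 = 0.52245.
Δp* = 0.52245 − 0.88889 = -0.36644.

-0.3664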